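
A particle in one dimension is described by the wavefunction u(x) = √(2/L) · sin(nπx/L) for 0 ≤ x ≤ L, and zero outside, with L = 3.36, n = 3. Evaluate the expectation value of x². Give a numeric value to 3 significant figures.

⟨x²⟩ = ∫ x²·|u|² dx (integrals over the domain).
With sin²θ = (1 − cos2θ)/2 on 0 ≤ x ≤ L: ∫sin²(nπx/L) dx = L/2, ∫x·sin²(nπx/L) dx = L²/4, ∫x²·sin²(nπx/L) dx = L³·(1/6 − 1/(4n²π²)); higher powers xᵏ the same way, integrating xᵏ·cos(2nπx/L) by parts.
⟨x²⟩ = 3.6997.

3.70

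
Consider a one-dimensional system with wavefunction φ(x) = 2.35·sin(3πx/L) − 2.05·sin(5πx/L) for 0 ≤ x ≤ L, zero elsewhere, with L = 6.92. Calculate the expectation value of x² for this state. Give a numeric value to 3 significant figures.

13.5

⟨x²⟩ = ∫ x²·|φ|² dx / ∫|φ|² dx (integrals over the domain).
On 0 ≤ x ≤ L (j ≠ l): ∫sin²(jπx/L) dx = L/2, ∫sin(jπx/L)·sin(lπx/L) dx = 0; diagonal moments ∫x·sin²(jπx/L) dx = L²/4, ∫x²·sin²(jπx/L) dx = L³·(1/6 − 1/(4j²π²)); cross terms ∫x·sin(jπx/L)·sin(lπx/L) dx = 0 for j + l even and −4jlL²/(π²(j² − l²)²) for j + l odd, ∫x²·sin(jπx/L)·sin(lπx/L) dx = (−1)^(j+l)·4jlL³/(π²(j² − l²)²); higher powers the same way via product-to-sum and parts.
State is unnormalized: ∫|φ|² dx = 33.649, and ∫φ*·x²·φ dx = 454.72, so ⟨x²⟩ = 454.72 / 33.649.
⟨x²⟩ = 13.514.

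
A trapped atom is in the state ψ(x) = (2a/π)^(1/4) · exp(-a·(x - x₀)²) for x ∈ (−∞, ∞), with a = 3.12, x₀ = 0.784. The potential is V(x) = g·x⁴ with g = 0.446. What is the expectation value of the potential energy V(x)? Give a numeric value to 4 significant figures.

0.3089

⟨V⟩ = ∫ V(x)·|ψ|² dx.
Gaussian moments (u = x − x₀): ∫u^(2j)·e^(−2au²) du = (2j−1)!!/(4a)^j · √(π/(2a)), odd powers integrate to 0; here √(π/(2a)) = 0.70955.
⟨V⟩ = 0.30889.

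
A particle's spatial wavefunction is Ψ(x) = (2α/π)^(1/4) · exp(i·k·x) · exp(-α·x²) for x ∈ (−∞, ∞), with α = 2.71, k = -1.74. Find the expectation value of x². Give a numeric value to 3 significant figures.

⟨x²⟩ = ∫ x²·|Ψ|² dx (integrals over the domain).
Gaussian moments: ∫x^(2j)·e^(−2αx²) dx = (2j−1)!!/(4α)^j · √(π/(2α)), odd powers integrate to 0; here √(π/(2α)) = 0.76133.
⟨x²⟩ = 0.092251.

0.0923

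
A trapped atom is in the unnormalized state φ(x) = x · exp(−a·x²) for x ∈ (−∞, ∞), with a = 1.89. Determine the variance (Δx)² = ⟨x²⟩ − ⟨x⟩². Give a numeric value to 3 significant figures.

Compute ⟨x⟩ and ⟨x²⟩ separately, then (Δx)² = ⟨x²⟩ − ⟨x⟩².
Expand each integrand as polynomial × e^(−2ax²) and use ∫x^(2j)·e^(−2ax²) dx = (2j−1)!!/(4a)^j · √(π/(2a)), odd powers → 0; here √(π/(2a)) = 0.91165.
Normalization: ∫|φ|² dx = 0.12059.
⟨x⟩ = 0.0000 and ⟨x²⟩ = 0.39683.
(Δx)² = 0.39683 − (0.0000)² = 0.39683.

0.397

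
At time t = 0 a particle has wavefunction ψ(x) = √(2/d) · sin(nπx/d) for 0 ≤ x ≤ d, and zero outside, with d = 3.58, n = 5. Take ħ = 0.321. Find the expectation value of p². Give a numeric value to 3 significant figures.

p² ψ = −ħ² d²ψ/dx²; ⟨p²⟩ = −ħ² ∫ ψ*·ψ'' dx.
d/dx sin(nπx/d) = (nπ/d)·cos(nπx/d) and d²/dx² sin(nπx/d) = −(nπ/d)²·sin(nπx/d); on 0 ≤ x ≤ d, ∫sin²(nπx/d) dx = d/2 and ∫sin(nπx/d)·cos(nπx/d) dx = 0.
⟨p²⟩ = 1.9837.

1.98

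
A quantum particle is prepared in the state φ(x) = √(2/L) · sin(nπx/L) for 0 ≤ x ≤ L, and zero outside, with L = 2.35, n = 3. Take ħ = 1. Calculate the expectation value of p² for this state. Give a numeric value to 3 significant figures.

p² φ = −ħ² d²φ/dx²; ⟨p²⟩ = −ħ² ∫ φ*·φ'' dx.
d/dx sin(nπx/L) = (nπ/L)·cos(nπx/L) and d²/dx² sin(nπx/L) = −(nπ/L)²·sin(nπx/L); on 0 ≤ x ≤ L, ∫sin²(nπx/L) dx = L/2 and ∫sin(nπx/L)·cos(nπx/L) dx = 0.
⟨p²⟩ = 16.084.

16.1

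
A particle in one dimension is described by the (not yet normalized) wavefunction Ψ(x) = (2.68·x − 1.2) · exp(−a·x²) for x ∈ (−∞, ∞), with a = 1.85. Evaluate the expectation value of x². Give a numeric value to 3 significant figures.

0.244

⟨x²⟩ = ∫ x²·|Ψ|² dx / ∫|Ψ|² dx (integrals over the domain).
Expand each integrand as polynomial × e^(−2ax²) and use ∫x^(2j)·e^(−2ax²) dx = (2j−1)!!/(4a)^j · √(π/(2a)), odd powers → 0; here √(π/(2a)) = 0.92145.
State is unnormalized: ∫|Ψ|² dx = 2.2213, and ∫Ψ*·x²·Ψ dx = 0.54189, so ⟨x²⟩ = 0.54189 / 2.2213.
⟨x²⟩ = 0.24396.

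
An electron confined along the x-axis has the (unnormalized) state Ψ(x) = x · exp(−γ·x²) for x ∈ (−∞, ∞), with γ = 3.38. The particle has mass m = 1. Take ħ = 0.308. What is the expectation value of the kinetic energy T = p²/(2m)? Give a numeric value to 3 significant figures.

T = −(ħ²/2m) d²/dx², so ⟨T⟩ = −(ħ²/2m) ∫ Ψ*·Ψ'' dx / ∫|Ψ|² dx; with m = 1.
Expand each integrand as polynomial × e^(−2γx²) and use ∫x^(2j)·e^(−2γx²) dx = (2j−1)!!/(4γ)^j · √(π/(2γ)), odd powers → 0; here √(π/(2γ)) = 0.68171. Differentiate with the product rule, d/dx e^(−γx²) = −2γx·e^(−γx²).
State is unnormalized: ∫|Ψ|² dx = 0.050423, and ∫Ψ*·(−ħ²/2m · Ψ'') dx = 0.024251, so ⟨T⟩ = 0.024251 / 0.050423.
⟨T⟩ = 0.48096.

0.481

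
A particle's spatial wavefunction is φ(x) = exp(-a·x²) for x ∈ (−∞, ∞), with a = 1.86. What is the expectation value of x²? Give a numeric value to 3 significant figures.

⟨x²⟩ = ∫ x²·|φ|² dx / ∫|φ|² dx (integrals over the domain).
Gaussian moments: ∫x^(2j)·e^(−2ax²) dx = (2j−1)!!/(4a)^j · √(π/(2a)), odd powers integrate to 0; here √(π/(2a)) = 0.91897.
State is unnormalized: ∫|φ|² dx = 0.91897, and ∫φ*·x²·φ dx = 0.12352, so ⟨x²⟩ = 0.12352 / 0.91897.
⟨x²⟩ = 0.13441.

0.134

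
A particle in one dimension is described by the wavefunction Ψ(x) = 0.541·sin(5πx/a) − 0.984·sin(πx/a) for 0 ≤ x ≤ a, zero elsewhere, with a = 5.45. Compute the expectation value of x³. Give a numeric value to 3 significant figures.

⟨x³⟩ = ∫ x³·|Ψ|² dx / ∫|Ψ|² dx (integrals over the domain).
On 0 ≤ x ≤ a (j ≠ l): ∫sin²(jπx/a) dx = a/2, ∫sin(jπx/a)·sin(lπx/a) dx = 0; diagonal moments ∫x·sin²(jπx/a) dx = a²/4, ∫x²·sin²(jπx/a) dx = a³·(1/6 − 1/(4j²π²)); cross terms ∫x·sin(jπx/a)·sin(lπx/a) dx = 0 for j + l even and −4jla²/(π²(j² − l²)²) for j + l odd, ∫x²·sin(jπx/a)·sin(lπx/a) dx = (−1)^(j+l)·4jla³/(π²(j² − l²)²); higher powers the same way via product-to-sum and parts.
State is unnormalized: ∫|Ψ|² dx = 3.4361, and ∫Ψ*·x³·Ψ dx = 101.25, so ⟨x³⟩ = 101.25 / 3.4361.
⟨x³⟩ = 29.467.

29.5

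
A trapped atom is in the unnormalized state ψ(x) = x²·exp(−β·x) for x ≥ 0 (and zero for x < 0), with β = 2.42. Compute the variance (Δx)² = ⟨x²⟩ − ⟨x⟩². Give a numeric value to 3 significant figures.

Compute ⟨x⟩ and ⟨x²⟩ separately, then (Δx)² = ⟨x²⟩ − ⟨x⟩².
Every integrand reduces to terms xʲ·e^(−2βx) on [0, ∞); use ∫₀^∞ xʲ·e^(−2βx) dx = j!/(2β)^(j+1).
Normalization: ∫|ψ|² dx = 0.0090362.
⟨x⟩ = 1.0331 and ⟨x²⟩ = 1.2807.
(Δx)² = 1.2807 − (1.0331)² = 0.21344.

0.213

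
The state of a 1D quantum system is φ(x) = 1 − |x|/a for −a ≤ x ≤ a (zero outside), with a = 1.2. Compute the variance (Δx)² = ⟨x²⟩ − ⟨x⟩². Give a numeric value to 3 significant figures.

0.144

Compute ⟨x⟩ and ⟨x²⟩ separately, then (Δx)² = ⟨x²⟩ − ⟨x⟩².
φ is even, so ∫ over [−a, a] = 2∫₀ᵃ with φ = 1 − x/a there: ∫₀ᵃ (1 − x/a)² dx = a/3, ∫₀ᵃ x²(1 − x/a)² dx = a³/30, ∫₀ᵃ x⁴(1 − x/a)² dx = a⁵/105.
Normalization: ∫|φ|² dx = 0.80000.
⟨x⟩ = 0.0000 and ⟨x²⟩ = 0.14400.
(Δx)² = 0.14400 − (0.0000)² = 0.14400.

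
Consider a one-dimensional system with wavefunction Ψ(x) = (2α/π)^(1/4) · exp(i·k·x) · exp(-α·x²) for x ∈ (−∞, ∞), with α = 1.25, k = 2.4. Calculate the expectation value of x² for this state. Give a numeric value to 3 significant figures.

0.200

⟨x²⟩ = ∫ x²·|Ψ|² dx (integrals over the domain).
Gaussian moments: ∫x^(2j)·e^(−2αx²) dx = (2j−1)!!/(4α)^j · √(π/(2α)), odd powers integrate to 0; here √(π/(2α)) = 1.1210.
⟨x²⟩ = 0.20000.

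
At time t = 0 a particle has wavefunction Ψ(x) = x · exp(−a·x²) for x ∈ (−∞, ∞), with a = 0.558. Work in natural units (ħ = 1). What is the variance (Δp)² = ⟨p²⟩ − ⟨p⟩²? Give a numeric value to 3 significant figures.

Compute ⟨p⟩ and ⟨p²⟩ separately; (Δp)² = ⟨p²⟩ − ⟨p⟩².
Expand each integrand as polynomial × e^(−2ax²) and use ∫x^(2j)·e^(−2ax²) dx = (2j−1)!!/(4a)^j · √(π/(2a)), odd powers → 0; here √(π/(2a)) = 1.6778. Differentiate with the product rule, d/dx e^(−ax²) = −2ax·e^(−ax²).
Normalization: ∫|Ψ|² dx = 0.75171.
⟨p⟩ = 0.0000 and ⟨p²⟩ = 1.6740.
(Δp)² = 1.6740 − (0.0000)² = 1.6740.

1.67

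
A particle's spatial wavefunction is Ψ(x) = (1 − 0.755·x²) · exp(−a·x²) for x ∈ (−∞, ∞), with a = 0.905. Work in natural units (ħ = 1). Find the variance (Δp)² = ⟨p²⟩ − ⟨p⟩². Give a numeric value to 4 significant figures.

2.184

Compute ⟨p⟩ and ⟨p²⟩ separately; (Δp)² = ⟨p²⟩ − ⟨p⟩².
Expand each integrand as polynomial × e^(−2ax²) and use ∫x^(2j)·e^(−2ax²) dx = (2j−1)!!/(4a)^j · √(π/(2a)), odd powers → 0; here √(π/(2a)) = 1.3175. Differentiate with the product rule, d/dx e^(−ax²) = −2ax·e^(−ax²).
Normalization: ∫|Ψ|² dx = 0.93983.
⟨p⟩ = 0.0000 and ⟨p²⟩ = 2.1841.
(Δp)² = 2.1841 − (0.0000)² = 2.1841.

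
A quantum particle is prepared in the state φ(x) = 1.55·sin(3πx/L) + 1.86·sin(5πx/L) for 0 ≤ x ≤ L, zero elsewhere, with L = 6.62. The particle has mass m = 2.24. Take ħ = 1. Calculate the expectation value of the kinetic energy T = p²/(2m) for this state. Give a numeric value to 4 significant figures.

0.9271

T = −(ħ²/2m) d²/dx², so ⟨T⟩ = −(ħ²/2m) ∫ φ*·φ'' dx / ∫|φ|² dx; with m = 2.24.
d²/dx² sin(jπx/L) = −(jπ/L)²·sin(jπx/L); on 0 ≤ x ≤ L, ∫sin²(jπx/L) dx = L/2 and ∫sin(jπx/L)·sin(lπx/L) dx = 0 for j ≠ l, so only diagonal terms survive in ∫|φ|² and ∫φ·φ″; ∫φ·φ′ dx = [φ²/2] between the walls = 0.
State is unnormalized: ∫|φ|² dx = 19.404, and ∫φ*·(−ħ²/2m · φ'') dx = 17.989, so ⟨T⟩ = 17.989 / 19.404.
⟨T⟩ = 0.92710.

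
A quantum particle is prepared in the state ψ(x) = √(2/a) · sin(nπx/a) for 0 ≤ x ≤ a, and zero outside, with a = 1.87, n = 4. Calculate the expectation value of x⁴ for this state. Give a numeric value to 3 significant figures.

2.37

⟨x⁴⟩ = ∫ x⁴·|ψ|² dx (integrals over the domain).
With sin²θ = (1 − cos2θ)/2 on 0 ≤ x ≤ a: ∫sin²(nπx/a) dx = a/2, ∫x·sin²(nπx/a) dx = a²/4, ∫x²·sin²(nπx/a) dx = a³·(1/6 − 1/(4n²π²)); higher powers xᵏ the same way, integrating xᵏ·cos(2nπx/a) by parts.
⟨x⁴⟩ = 2.3690.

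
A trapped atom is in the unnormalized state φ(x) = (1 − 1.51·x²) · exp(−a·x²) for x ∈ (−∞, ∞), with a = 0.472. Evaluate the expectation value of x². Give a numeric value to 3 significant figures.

2.33

⟨x²⟩ = ∫ x²·|φ|² dx / ∫|φ|² dx (integrals over the domain).
Expand each integrand as polynomial × e^(−2ax²) and use ∫x^(2j)·e^(−2ax²) dx = (2j−1)!!/(4a)^j · √(π/(2a)), odd powers → 0; here √(π/(2a)) = 1.8243.
State is unnormalized: ∫|φ|² dx = 2.4070, and ∫φ*·x²·φ dx = 5.6005, so ⟨x²⟩ = 5.6005 / 2.4070.
⟨x²⟩ = 2.3268.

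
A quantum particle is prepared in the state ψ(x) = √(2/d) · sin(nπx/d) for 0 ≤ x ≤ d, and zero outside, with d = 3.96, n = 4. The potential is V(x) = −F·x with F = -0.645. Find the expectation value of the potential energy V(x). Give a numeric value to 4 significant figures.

1.277

⟨V⟩ = ∫ V(x)·|ψ|² dx.
With sin²θ = (1 − cos2θ)/2 on 0 ≤ x ≤ d: ∫sin²(nπx/d) dx = d/2, ∫x·sin²(nπx/d) dx = d²/4, ∫x²·sin²(nπx/d) dx = d³·(1/6 − 1/(4n²π²)); higher powers xᵏ the same way, integrating xᵏ·cos(2nπx/d) by parts.
⟨V⟩ = 1.2771.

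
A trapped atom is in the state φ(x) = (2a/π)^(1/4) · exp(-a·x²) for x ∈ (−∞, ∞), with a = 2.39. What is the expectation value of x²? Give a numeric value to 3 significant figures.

⟨x²⟩ = ∫ x²·|φ|² dx (integrals over the domain).
Gaussian moments: ∫x^(2j)·e^(−2ax²) dx = (2j−1)!!/(4a)^j · √(π/(2a)), odd powers integrate to 0; here √(π/(2a)) = 0.81070.
⟨x²⟩ = 0.10460.

0.105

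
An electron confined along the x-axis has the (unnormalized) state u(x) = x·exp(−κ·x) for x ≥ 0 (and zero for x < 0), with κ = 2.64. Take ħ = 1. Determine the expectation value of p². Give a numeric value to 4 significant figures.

6.970

p² u = −ħ² d²u/dx²; ⟨p²⟩ = −ħ² ∫ u*·u'' dx / ∫|u|² dx.
Differentiate x·exp(−κ·x) with the product rule; every integrand then reduces to terms xʲ·e^(−2κx) on [0, ∞), with ∫₀^∞ xʲ·e^(−2κx) dx = j!/(2κ)^(j+1).
State is unnormalized: ∫|u|² dx = 0.013587, and ∫u*·(−ħ² u'') dx = 0.094697, so ⟨p²⟩ = 0.094697 / 0.013587.
⟨p²⟩ = 6.9696.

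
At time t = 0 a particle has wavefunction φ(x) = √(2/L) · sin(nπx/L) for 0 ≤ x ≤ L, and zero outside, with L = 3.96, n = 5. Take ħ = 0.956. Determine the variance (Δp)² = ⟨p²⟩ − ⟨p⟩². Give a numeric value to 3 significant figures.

14.4

Compute ⟨p⟩ and ⟨p²⟩ separately; (Δp)² = ⟨p²⟩ − ⟨p⟩².
d/dx sin(nπx/L) = (nπ/L)·cos(nπx/L) and d²/dx² sin(nπx/L) = −(nπ/L)²·sin(nπx/L); on 0 ≤ x ≤ L, ∫sin²(nπx/L) dx = L/2 and ∫sin(nπx/L)·cos(nπx/L) dx = 0.
⟨p⟩ = 0.0000 and ⟨p²⟩ = 14.380.
(Δp)² = 14.380 − (0.0000)² = 14.380.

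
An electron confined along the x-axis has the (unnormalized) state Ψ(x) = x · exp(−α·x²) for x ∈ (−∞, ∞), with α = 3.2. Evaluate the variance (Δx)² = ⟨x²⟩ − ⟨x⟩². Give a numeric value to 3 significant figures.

Compute ⟨x⟩ and ⟨x²⟩ separately, then (Δx)² = ⟨x²⟩ − ⟨x⟩².
Expand each integrand as polynomial × e^(−2αx²) and use ∫x^(2j)·e^(−2αx²) dx = (2j−1)!!/(4α)^j · √(π/(2α)), odd powers → 0; here √(π/(2α)) = 0.70062.
Normalization: ∫|Ψ|² dx = 0.054736.
⟨x⟩ = 0.0000 and ⟨x²⟩ = 0.23438.
(Δx)² = 0.23438 − (0.0000)² = 0.23438.

0.234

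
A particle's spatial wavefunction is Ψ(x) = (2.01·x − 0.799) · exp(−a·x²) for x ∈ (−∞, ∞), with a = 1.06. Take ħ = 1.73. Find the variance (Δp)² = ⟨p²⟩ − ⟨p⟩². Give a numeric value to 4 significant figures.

Compute ⟨p⟩ and ⟨p²⟩ separately; (Δp)² = ⟨p²⟩ − ⟨p⟩².
Expand each integrand as polynomial × e^(−2ax²) and use ∫x^(2j)·e^(−2ax²) dx = (2j−1)!!/(4a)^j · √(π/(2a)), odd powers → 0; here √(π/(2a)) = 1.2173. Differentiate with the product rule, d/dx e^(−ax²) = −2ax·e^(−ax²).
Normalization: ∫|Ψ|² dx = 1.9371.
⟨p⟩ = 0.0000 and ⟨p²⟩ = 6.9719.
(Δp)² = 6.9719 − (0.0000)² = 6.9719.

6.972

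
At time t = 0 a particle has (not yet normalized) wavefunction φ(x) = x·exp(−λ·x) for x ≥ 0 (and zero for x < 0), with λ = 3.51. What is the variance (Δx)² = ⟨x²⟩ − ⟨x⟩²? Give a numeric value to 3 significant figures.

Compute ⟨x⟩ and ⟨x²⟩ separately, then (Δx)² = ⟨x²⟩ − ⟨x⟩².
Every integrand reduces to terms xʲ·e^(−2λx) on [0, ∞); use ∫₀^∞ xʲ·e^(−2λx) dx = j!/(2λ)^(j+1).
Normalization: ∫|φ|² dx = 0.0057812.
⟨x⟩ = 0.42735 and ⟨x²⟩ = 0.24350.
(Δx)² = 0.24350 − (0.42735)² = 0.060876.

0.0609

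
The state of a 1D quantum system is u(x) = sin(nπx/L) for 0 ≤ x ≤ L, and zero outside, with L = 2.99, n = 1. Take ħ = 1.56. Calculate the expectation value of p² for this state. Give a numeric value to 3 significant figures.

p² u = −ħ² d²u/dx²; ⟨p²⟩ = −ħ² ∫ u*·u'' dx / ∫|u|² dx.
d/dx sin(nπx/L) = (nπ/L)·cos(nπx/L) and d²/dx² sin(nπx/L) = −(nπ/L)²·sin(nπx/L); on 0 ≤ x ≤ L, ∫sin²(nπx/L) dx = L/2 and ∫sin(nπx/L)·cos(nπx/L) dx = 0.
State is unnormalized: ∫|u|² dx = 1.4950, and ∫u*·(−ħ² u'') dx = 4.0165, so ⟨p²⟩ = 4.0165 / 1.4950.
⟨p²⟩ = 2.6866.

2.69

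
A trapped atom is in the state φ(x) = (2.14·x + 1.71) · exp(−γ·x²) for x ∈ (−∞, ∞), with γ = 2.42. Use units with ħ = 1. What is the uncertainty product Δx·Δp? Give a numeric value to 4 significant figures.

Δx = √(⟨x²⟩−⟨x⟩²), Δp = √(⟨p²⟩−⟨p⟩²).
Expand each integrand as polynomial × e^(−2γx²) and use ∫x^(2j)·e^(−2γx²) dx = (2j−1)!!/(4γ)^j · √(π/(2γ)), odd powers → 0; here √(π/(2γ)) = 0.80566. Differentiate with the product rule, d/dx e^(−γx²) = −2γx·e^(−γx²).
Normalization: ∫|φ|² dx = 2.7370.
⟨x⟩ = 0.22256, ⟨x²⟩ = 0.13208 ⇒ Δx = 0.28731.
⟨p⟩ = 0.0000, ⟨p²⟩ = 3.0940 ⇒ Δp = 1.7590.
Δx·Δp = 0.50537.

0.5054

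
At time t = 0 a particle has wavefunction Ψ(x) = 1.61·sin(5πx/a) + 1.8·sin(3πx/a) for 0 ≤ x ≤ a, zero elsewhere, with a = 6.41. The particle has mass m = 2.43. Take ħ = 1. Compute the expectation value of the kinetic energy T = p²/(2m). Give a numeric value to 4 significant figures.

T = −(ħ²/2m) d²/dx², so ⟨T⟩ = −(ħ²/2m) ∫ Ψ*·Ψ'' dx / ∫|Ψ|² dx; with m = 2.43.
d²/dx² sin(jπx/a) = −(jπ/a)²·sin(jπx/a); on 0 ≤ x ≤ a, ∫sin²(jπx/a) dx = a/2 and ∫sin(jπx/a)·sin(lπx/a) dx = 0 for j ≠ l, so only diagonal terms survive in ∫|Ψ|² and ∫Ψ·Ψ″; ∫Ψ·Ψ′ dx = [Ψ²/2] between the walls = 0.
State is unnormalized: ∫|Ψ|² dx = 18.692, and ∫Ψ*·(−ħ²/2m · Ψ'') dx = 14.884, so ⟨T⟩ = 14.884 / 18.692.
⟨T⟩ = 0.79630.

0.7963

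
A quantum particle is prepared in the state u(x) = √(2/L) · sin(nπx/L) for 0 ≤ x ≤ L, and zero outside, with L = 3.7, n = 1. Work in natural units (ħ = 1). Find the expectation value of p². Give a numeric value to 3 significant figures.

0.721

p² u = −ħ² d²u/dx²; ⟨p²⟩ = −ħ² ∫ u*·u'' dx.
d/dx sin(nπx/L) = (nπ/L)·cos(nπx/L) and d²/dx² sin(nπx/L) = −(nπ/L)²·sin(nπx/L); on 0 ≤ x ≤ L, ∫sin²(nπx/L) dx = L/2 and ∫sin(nπx/L)·cos(nπx/L) dx = 0.
⟨p²⟩ = 0.72094.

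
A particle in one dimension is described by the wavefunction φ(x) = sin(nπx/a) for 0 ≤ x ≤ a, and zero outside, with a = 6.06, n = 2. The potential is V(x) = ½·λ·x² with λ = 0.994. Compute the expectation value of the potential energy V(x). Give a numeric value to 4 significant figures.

⟨V⟩ = ∫ V(x)·|φ|² dx / ∫|φ|² dx.
With sin²θ = (1 − cos2θ)/2 on 0 ≤ x ≤ a: ∫sin²(nπx/a) dx = a/2, ∫x·sin²(nπx/a) dx = a²/4, ∫x²·sin²(nπx/a) dx = a³·(1/6 − 1/(4n²π²)); higher powers xᵏ the same way, integrating xᵏ·cos(2nπx/a) by parts.
State is unnormalized: ∫|φ|² dx = 3.0300, and ∫φ*·V(x)·φ dx = 17.734, so ⟨V⟩ = 17.734 / 3.0300.
⟨V⟩ = 5.8527.

5.853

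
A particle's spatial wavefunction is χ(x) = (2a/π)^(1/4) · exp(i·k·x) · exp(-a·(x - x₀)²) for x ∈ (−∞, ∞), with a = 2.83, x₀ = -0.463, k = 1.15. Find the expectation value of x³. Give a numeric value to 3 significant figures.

-0.222

⟨x³⟩ = ∫ x³·|χ|² dx (integrals over the domain).
Gaussian moments (u = x − x₀): ∫u^(2j)·e^(−2au²) du = (2j−1)!!/(4a)^j · √(π/(2a)), odd powers integrate to 0; here √(π/(2a)) = 0.74502.
⟨x³⟩ = -0.22196.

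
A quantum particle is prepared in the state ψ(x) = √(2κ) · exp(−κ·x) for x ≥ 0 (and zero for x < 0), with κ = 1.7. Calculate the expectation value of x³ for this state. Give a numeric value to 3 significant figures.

⟨x³⟩ = ∫ x³·|ψ|² dx (integrals over the domain).
Every integrand reduces to terms xʲ·e^(−2κx) on [0, ∞); use ∫₀^∞ xʲ·e^(−2κx) dx = j!/(2κ)^(j+1).
⟨x³⟩ = 0.15266.

0.153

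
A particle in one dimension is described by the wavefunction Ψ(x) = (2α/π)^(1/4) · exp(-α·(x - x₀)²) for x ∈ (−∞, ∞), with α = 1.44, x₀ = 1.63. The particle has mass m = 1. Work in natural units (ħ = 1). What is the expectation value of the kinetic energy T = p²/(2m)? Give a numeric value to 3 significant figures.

0.720

T = −(ħ²/2m) d²/dx², so ⟨T⟩ = −(ħ²/2m) ∫ Ψ*·Ψ'' dx; with m = 1.
Gaussian moments (u = x − x₀): ∫u^(2j)·e^(−2αu²) du = (2j−1)!!/(4α)^j · √(π/(2α)), odd powers integrate to 0; here √(π/(2α)) = 1.0444. Derivatives: d/dx e^(−αu²) = −2αu·e^(−αu²), d²/dx² e^(−αu²) = (4α²u² − 2α)·e^(−αu²).
⟨T⟩ = 0.72000.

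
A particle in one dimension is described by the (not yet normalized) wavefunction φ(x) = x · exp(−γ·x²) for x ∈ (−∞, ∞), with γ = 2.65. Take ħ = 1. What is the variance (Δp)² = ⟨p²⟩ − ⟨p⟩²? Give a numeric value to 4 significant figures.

7.950

Compute ⟨p⟩ and ⟨p²⟩ separately; (Δp)² = ⟨p²⟩ − ⟨p⟩².
Expand each integrand as polynomial × e^(−2γx²) and use ∫x^(2j)·e^(−2γx²) dx = (2j−1)!!/(4γ)^j · √(π/(2γ)), odd powers → 0; here √(π/(2γ)) = 0.76990. Differentiate with the product rule, d/dx e^(−γx²) = −2γx·e^(−γx²).
Normalization: ∫|φ|² dx = 0.072633.
⟨p⟩ = 0.0000 and ⟨p²⟩ = 7.9500.
(Δp)² = 7.9500 − (0.0000)² = 7.9500.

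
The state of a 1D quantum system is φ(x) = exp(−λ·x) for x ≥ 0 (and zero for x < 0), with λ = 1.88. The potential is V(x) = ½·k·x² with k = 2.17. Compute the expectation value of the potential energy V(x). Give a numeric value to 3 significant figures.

0.153

⟨V⟩ = ∫ V(x)·|φ|² dx / ∫|φ|² dx.
Every integrand reduces to terms xʲ·e^(−2λx) on [0, ∞); use ∫₀^∞ xʲ·e^(−2λx) dx = j!/(2λ)^(j+1).
State is unnormalized: ∫|φ|² dx = 0.26596, and ∫φ*·V(x)·φ dx = 0.040822, so ⟨V⟩ = 0.040822 / 0.26596.
⟨V⟩ = 0.15349.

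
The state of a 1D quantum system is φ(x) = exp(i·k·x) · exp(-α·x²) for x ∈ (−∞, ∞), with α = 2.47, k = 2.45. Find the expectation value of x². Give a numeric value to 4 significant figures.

0.1012

⟨x²⟩ = ∫ x²·|φ|² dx / ∫|φ|² dx (integrals over the domain).
Gaussian moments: ∫x^(2j)·e^(−2αx²) dx = (2j−1)!!/(4α)^j · √(π/(2α)), odd powers integrate to 0; here √(π/(2α)) = 0.79746.
State is unnormalized: ∫|φ|² dx = 0.79746, and ∫φ*·x²·φ dx = 0.080715, so ⟨x²⟩ = 0.080715 / 0.79746.
⟨x²⟩ = 0.10121.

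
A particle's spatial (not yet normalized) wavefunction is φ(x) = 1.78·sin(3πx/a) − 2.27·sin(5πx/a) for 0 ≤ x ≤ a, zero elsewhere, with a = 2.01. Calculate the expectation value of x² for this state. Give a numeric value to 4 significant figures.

⟨x²⟩ = ∫ x²·|φ|² dx / ∫|φ|² dx (integrals over the domain).
On 0 ≤ x ≤ a (j ≠ l): ∫sin²(jπx/a) dx = a/2, ∫sin(jπx/a)·sin(lπx/a) dx = 0; diagonal moments ∫x·sin²(jπx/a) dx = a²/4, ∫x²·sin²(jπx/a) dx = a³·(1/6 − 1/(4j²π²)); cross terms ∫x·sin(jπx/a)·sin(lπx/a) dx = 0 for j + l even and −4jla²/(π²(j² − l²)²) for j + l odd, ∫x²·sin(jπx/a)·sin(lπx/a) dx = (−1)^(j+l)·4jla³/(π²(j² − l²)²); higher powers the same way via product-to-sum and parts.
State is unnormalized: ∫|φ|² dx = 8.3629, and ∫φ*·x²·φ dx = 9.5891, so ⟨x²⟩ = 9.5891 / 8.3629.
⟨x²⟩ = 1.1466.

1.147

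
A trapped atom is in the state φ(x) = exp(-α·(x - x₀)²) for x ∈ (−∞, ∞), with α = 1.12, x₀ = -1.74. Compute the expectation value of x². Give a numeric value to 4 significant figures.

3.251

⟨x²⟩ = ∫ x²·|φ|² dx / ∫|φ|² dx (integrals over the domain).
Gaussian moments (u = x − x₀): ∫u^(2j)·e^(−2αu²) du = (2j−1)!!/(4α)^j · √(π/(2α)), odd powers integrate to 0; here √(π/(2α)) = 1.1843.
State is unnormalized: ∫|φ|² dx = 1.1843, and ∫φ*·x²·φ dx = 3.8498, so ⟨x²⟩ = 3.8498 / 1.1843.
⟨x²⟩ = 3.2508.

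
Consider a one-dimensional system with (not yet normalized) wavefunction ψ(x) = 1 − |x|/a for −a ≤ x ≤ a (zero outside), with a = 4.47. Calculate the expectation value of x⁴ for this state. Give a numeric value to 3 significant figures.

11.4

⟨x⁴⟩ = ∫ x⁴·|ψ|² dx / ∫|ψ|² dx (integrals over the domain).
ψ is even, so ∫ over [−a, a] = 2∫₀ᵃ with ψ = 1 − x/a there: ∫₀ᵃ (1 − x/a)² dx = a/3, ∫₀ᵃ x²(1 − x/a)² dx = a³/30, ∫₀ᵃ x⁴(1 − x/a)² dx = a⁵/105.
State is unnormalized: ∫|ψ|² dx = 2.9800, and ∫ψ*·x⁴·ψ dx = 33.992, so ⟨x⁴⟩ = 33.992 / 2.9800.
⟨x⁴⟩ = 11.407.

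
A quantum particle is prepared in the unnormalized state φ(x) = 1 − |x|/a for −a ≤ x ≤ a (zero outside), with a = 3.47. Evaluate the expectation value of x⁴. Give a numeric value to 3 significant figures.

4.14

⟨x⁴⟩ = ∫ x⁴·|φ|² dx / ∫|φ|² dx (integrals over the domain).
φ is even, so ∫ over [−a, a] = 2∫₀ᵃ with φ = 1 − x/a there: ∫₀ᵃ (1 − x/a)² dx = a/3, ∫₀ᵃ x²(1 − x/a)² dx = a³/30, ∫₀ᵃ x⁴(1 − x/a)² dx = a⁵/105.
State is unnormalized: ∫|φ|² dx = 2.3133, and ∫φ*·x⁴·φ dx = 9.5827, so ⟨x⁴⟩ = 9.5827 / 2.3133.
⟨x⁴⟩ = 4.1424.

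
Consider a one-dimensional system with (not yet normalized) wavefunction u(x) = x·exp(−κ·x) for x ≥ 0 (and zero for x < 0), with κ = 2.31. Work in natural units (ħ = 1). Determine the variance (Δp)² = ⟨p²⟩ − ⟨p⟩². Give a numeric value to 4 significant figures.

Compute ⟨p⟩ and ⟨p²⟩ separately; (Δp)² = ⟨p²⟩ − ⟨p⟩².
Differentiate x·exp(−κ·x) with the product rule; every integrand then reduces to terms xʲ·e^(−2κx) on [0, ∞), with ∫₀^∞ xʲ·e^(−2κx) dx = j!/(2κ)^(j+1).
Normalization: ∫|u|² dx = 0.020282.
⟨p⟩ = 0.0000 and ⟨p²⟩ = 5.3361.
(Δp)² = 5.3361 − (0.0000)² = 5.3361.

5.336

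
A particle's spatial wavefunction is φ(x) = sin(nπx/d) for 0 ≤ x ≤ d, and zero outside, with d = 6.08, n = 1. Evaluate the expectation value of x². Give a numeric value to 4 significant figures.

⟨x²⟩ = ∫ x²·|φ|² dx / ∫|φ|² dx (integrals over the domain).
With sin²θ = (1 − cos2θ)/2 on 0 ≤ x ≤ d: ∫sin²(nπx/d) dx = d/2, ∫x·sin²(nπx/d) dx = d²/4, ∫x²·sin²(nπx/d) dx = d³·(1/6 − 1/(4n²π²)); higher powers xᵏ the same way, integrating xᵏ·cos(2nπx/d) by parts.
State is unnormalized: ∫|φ|² dx = 3.0400, and ∫φ*·x²·φ dx = 31.766, so ⟨x²⟩ = 31.766 / 3.0400.
⟨x²⟩ = 10.449.

10.45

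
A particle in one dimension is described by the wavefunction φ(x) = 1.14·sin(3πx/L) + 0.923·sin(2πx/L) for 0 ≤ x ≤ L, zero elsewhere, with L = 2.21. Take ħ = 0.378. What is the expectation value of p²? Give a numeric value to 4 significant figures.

p² φ = −ħ² d²φ/dx²; ⟨p²⟩ = −ħ² ∫ φ*·φ'' dx / ∫|φ|² dx.
d²/dx² sin(jπx/L) = −(jπ/L)²·sin(jπx/L); on 0 ≤ x ≤ L, ∫sin²(jπx/L) dx = L/2 and ∫sin(jπx/L)·sin(lπx/L) dx = 0 for j ≠ l, so only diagonal terms survive in ∫|φ|² and ∫φ·φ″; ∫φ·φ′ dx = [φ²/2] between the walls = 0.
State is unnormalized: ∫|φ|² dx = 2.3774, and ∫φ*·(−ħ² φ'') dx = 4.8190, so ⟨p²⟩ = 4.8190 / 2.3774.
⟨p²⟩ = 2.0270.

2.027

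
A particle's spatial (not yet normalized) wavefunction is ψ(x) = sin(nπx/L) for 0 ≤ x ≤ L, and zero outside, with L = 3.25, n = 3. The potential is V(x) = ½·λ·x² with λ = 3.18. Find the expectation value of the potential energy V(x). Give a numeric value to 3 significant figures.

5.50

⟨V⟩ = ∫ V(x)·|ψ|² dx / ∫|ψ|² dx.
With sin²θ = (1 − cos2θ)/2 on 0 ≤ x ≤ L: ∫sin²(nπx/L) dx = L/2, ∫x·sin²(nπx/L) dx = L²/4, ∫x²·sin²(nπx/L) dx = L³·(1/6 − 1/(4n²π²)); higher powers xᵏ the same way, integrating xᵏ·cos(2nπx/L) by parts.
State is unnormalized: ∫|ψ|² dx = 1.6250, and ∫ψ*·V(x)·ψ dx = 8.9433, so ⟨V⟩ = 8.9433 / 1.6250.
⟨V⟩ = 5.5036.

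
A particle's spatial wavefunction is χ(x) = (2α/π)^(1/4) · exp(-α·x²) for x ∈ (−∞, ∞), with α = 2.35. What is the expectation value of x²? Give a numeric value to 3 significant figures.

⟨x²⟩ = ∫ x²·|χ|² dx (integrals over the domain).
Gaussian moments: ∫x^(2j)·e^(−2αx²) dx = (2j−1)!!/(4α)^j · √(π/(2α)), odd powers integrate to 0; here √(π/(2α)) = 0.81757.
⟨x²⟩ = 0.10638.

0.106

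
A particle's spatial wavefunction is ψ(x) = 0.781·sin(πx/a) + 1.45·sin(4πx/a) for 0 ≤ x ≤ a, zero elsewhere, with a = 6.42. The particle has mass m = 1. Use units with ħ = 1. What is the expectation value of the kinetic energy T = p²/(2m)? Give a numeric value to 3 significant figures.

T = −(ħ²/2m) d²/dx², so ⟨T⟩ = −(ħ²/2m) ∫ ψ*·ψ'' dx / ∫|ψ|² dx; with m = 1.
d²/dx² sin(jπx/a) = −(jπ/a)²·sin(jπx/a); on 0 ≤ x ≤ a, ∫sin²(jπx/a) dx = a/2 and ∫sin(jπx/a)·sin(lπx/a) dx = 0 for j ≠ l, so only diagonal terms survive in ∫|ψ|² and ∫ψ·ψ″; ∫ψ·ψ′ dx = [ψ²/2] between the walls = 0.
State is unnormalized: ∫|ψ|² dx = 8.7070, and ∫ψ*·(−ħ²/2m · ψ'') dx = 13.163, so ⟨T⟩ = 13.163 / 8.7070.
⟨T⟩ = 1.5118.

1.51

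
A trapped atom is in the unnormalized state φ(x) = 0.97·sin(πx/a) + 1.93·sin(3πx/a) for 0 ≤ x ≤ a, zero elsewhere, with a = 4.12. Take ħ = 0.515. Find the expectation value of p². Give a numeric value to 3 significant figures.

p² φ = −ħ² d²φ/dx²; ⟨p²⟩ = −ħ² ∫ φ*·φ'' dx / ∫|φ|² dx.
d²/dx² sin(jπx/a) = −(jπ/a)²·sin(jπx/a); on 0 ≤ x ≤ a, ∫sin²(jπx/a) dx = a/2 and ∫sin(jπx/a)·sin(lπx/a) dx = 0 for j ≠ l, so only diagonal terms survive in ∫|φ|² and ∫φ·φ″; ∫φ·φ′ dx = [φ²/2] between the walls = 0.
State is unnormalized: ∫|φ|² dx = 9.6115, and ∫φ*·(−ħ² φ'') dx = 10.949, so ⟨p²⟩ = 10.949 / 9.6115.
⟨p²⟩ = 1.1391.

1.14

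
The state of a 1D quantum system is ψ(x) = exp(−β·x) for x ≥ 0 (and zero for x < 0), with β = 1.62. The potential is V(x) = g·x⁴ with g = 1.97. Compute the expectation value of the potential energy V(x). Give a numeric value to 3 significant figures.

0.429

⟨V⟩ = ∫ V(x)·|ψ|² dx / ∫|ψ|² dx.
Every integrand reduces to terms xʲ·e^(−2βx) on [0, ∞); use ∫₀^∞ xʲ·e^(−2βx) dx = j!/(2β)^(j+1).
State is unnormalized: ∫|ψ|² dx = 0.30864, and ∫ψ*·V(x)·ψ dx = 0.13242, so ⟨V⟩ = 0.13242 / 0.30864.
⟨V⟩ = 0.42904.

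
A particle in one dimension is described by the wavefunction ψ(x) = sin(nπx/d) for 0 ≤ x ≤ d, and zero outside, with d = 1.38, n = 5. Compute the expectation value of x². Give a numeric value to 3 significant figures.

⟨x²⟩ = ∫ x²·|ψ|² dx / ∫|ψ|² dx (integrals over the domain).
With sin²θ = (1 − cos2θ)/2 on 0 ≤ x ≤ d: ∫sin²(nπx/d) dx = d/2, ∫x·sin²(nπx/d) dx = d²/4, ∫x²·sin²(nπx/d) dx = d³·(1/6 − 1/(4n²π²)); higher powers xᵏ the same way, integrating xᵏ·cos(2nπx/d) by parts.
State is unnormalized: ∫|ψ|² dx = 0.69000, and ∫ψ*·x²·ψ dx = 0.43535, so ⟨x²⟩ = 0.43535 / 0.69000.
⟨x²⟩ = 0.63094.

0.631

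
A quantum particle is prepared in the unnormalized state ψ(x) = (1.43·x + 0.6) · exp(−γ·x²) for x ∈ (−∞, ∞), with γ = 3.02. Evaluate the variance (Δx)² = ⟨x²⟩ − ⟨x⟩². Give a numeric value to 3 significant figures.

0.0637

Compute ⟨x⟩ and ⟨x²⟩ separately, then (Δx)² = ⟨x²⟩ − ⟨x⟩².
Expand each integrand as polynomial × e^(−2γx²) and use ∫x^(2j)·e^(−2γx²) dx = (2j−1)!!/(4γ)^j · √(π/(2γ)), odd powers → 0; here √(π/(2γ)) = 0.72120.
Normalization: ∫|ψ|² dx = 0.38172.
⟨x⟩ = 0.26839 and ⟨x²⟩ = 0.13573.
(Δx)² = 0.13573 − (0.26839)² = 0.063701.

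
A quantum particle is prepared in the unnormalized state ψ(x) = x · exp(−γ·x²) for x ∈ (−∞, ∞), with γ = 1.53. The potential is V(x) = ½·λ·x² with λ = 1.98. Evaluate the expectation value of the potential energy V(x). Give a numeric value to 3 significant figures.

⟨V⟩ = ∫ V(x)·|ψ|² dx / ∫|ψ|² dx.
Expand each integrand as polynomial × e^(−2γx²) and use ∫x^(2j)·e^(−2γx²) dx = (2j−1)!!/(4γ)^j · √(π/(2γ)), odd powers → 0; here √(π/(2γ)) = 1.0132.
State is unnormalized: ∫|ψ|² dx = 0.16556, and ∫ψ*·V(x)·ψ dx = 0.080347, so ⟨V⟩ = 0.080347 / 0.16556.
⟨V⟩ = 0.48529.

0.485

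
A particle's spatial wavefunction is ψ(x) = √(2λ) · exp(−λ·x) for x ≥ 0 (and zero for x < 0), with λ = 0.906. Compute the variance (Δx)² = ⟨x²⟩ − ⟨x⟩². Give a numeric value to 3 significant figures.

0.305

Compute ⟨x⟩ and ⟨x²⟩ separately, then (Δx)² = ⟨x²⟩ − ⟨x⟩².
Every integrand reduces to terms xʲ·e^(−2λx) on [0, ∞); use ∫₀^∞ xʲ·e^(−2λx) dx = j!/(2λ)^(j+1).
⟨x⟩ = 0.55188 and ⟨x²⟩ = 0.60914.
(Δx)² = 0.60914 − (0.55188)² = 0.30457.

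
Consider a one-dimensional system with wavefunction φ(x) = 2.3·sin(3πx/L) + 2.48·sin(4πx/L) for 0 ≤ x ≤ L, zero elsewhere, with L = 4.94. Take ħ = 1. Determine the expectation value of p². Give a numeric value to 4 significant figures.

5.162

p² φ = −ħ² d²φ/dx²; ⟨p²⟩ = −ħ² ∫ φ*·φ'' dx / ∫|φ|² dx.
d²/dx² sin(jπx/L) = −(jπ/L)²·sin(jπx/L); on 0 ≤ x ≤ L, ∫sin²(jπx/L) dx = L/2 and ∫sin(jπx/L)·sin(lπx/L) dx = 0 for j ≠ l, so only diagonal terms survive in ∫|φ|² and ∫φ·φ″; ∫φ·φ′ dx = [φ²/2] between the walls = 0.
State is unnormalized: ∫|φ|² dx = 28.258, and ∫φ*·(−ħ² φ'') dx = 145.86, so ⟨p²⟩ = 145.86 / 28.258.
⟨p²⟩ = 5.1619.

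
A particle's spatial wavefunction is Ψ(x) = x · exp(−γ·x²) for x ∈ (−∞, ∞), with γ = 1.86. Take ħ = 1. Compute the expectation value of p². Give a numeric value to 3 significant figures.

p² Ψ = −ħ² d²Ψ/dx²; ⟨p²⟩ = −ħ² ∫ Ψ*·Ψ'' dx / ∫|Ψ|² dx.
Expand each integrand as polynomial × e^(−2γx²) and use ∫x^(2j)·e^(−2γx²) dx = (2j−1)!!/(4γ)^j · √(π/(2γ)), odd powers → 0; here √(π/(2γ)) = 0.91897. Differentiate with the product rule, d/dx e^(−γx²) = −2γx·e^(−γx²).
State is unnormalized: ∫|Ψ|² dx = 0.12352, and ∫Ψ*·(−ħ² Ψ'') dx = 0.68923, so ⟨p²⟩ = 0.68923 / 0.12352.
⟨p²⟩ = 5.5800.

5.58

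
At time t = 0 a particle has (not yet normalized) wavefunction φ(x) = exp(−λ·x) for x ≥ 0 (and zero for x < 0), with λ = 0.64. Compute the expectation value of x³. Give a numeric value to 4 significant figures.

2.861

⟨x³⟩ = ∫ x³·|φ|² dx / ∫|φ|² dx (integrals over the domain).
Every integrand reduces to terms xʲ·e^(−2λx) on [0, ∞); use ∫₀^∞ xʲ·e^(−2λx) dx = j!/(2λ)^(j+1).
State is unnormalized: ∫|φ|² dx = 0.78125, and ∫φ*·x³·φ dx = 2.2352, so ⟨x³⟩ = 2.2352 / 0.78125.
⟨x³⟩ = 2.8610.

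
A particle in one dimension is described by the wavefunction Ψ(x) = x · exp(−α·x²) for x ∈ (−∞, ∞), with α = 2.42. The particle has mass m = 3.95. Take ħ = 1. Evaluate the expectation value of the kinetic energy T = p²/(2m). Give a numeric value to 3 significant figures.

0.919

T = −(ħ²/2m) d²/dx², so ⟨T⟩ = −(ħ²/2m) ∫ Ψ*·Ψ'' dx / ∫|Ψ|² dx; with m = 3.95.
Expand each integrand as polynomial × e^(−2αx²) and use ∫x^(2j)·e^(−2αx²) dx = (2j−1)!!/(4α)^j · √(π/(2α)), odd powers → 0; here √(π/(2α)) = 0.80566. Differentiate with the product rule, d/dx e^(−αx²) = −2αx·e^(−αx²).
State is unnormalized: ∫|Ψ|² dx = 0.083229, and ∫Ψ*·(−ħ²/2m · Ψ'') dx = 0.076487, so ⟨T⟩ = 0.076487 / 0.083229.
⟨T⟩ = 0.91899.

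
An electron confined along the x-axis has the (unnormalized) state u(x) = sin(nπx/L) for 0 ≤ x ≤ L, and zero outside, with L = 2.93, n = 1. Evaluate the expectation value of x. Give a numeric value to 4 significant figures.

⟨x⟩ = ∫ x·|u|² dx / ∫|u|² dx (integrals over the domain).
With sin²θ = (1 − cos2θ)/2 on 0 ≤ x ≤ L: ∫sin²(nπx/L) dx = L/2, ∫x·sin²(nπx/L) dx = L²/4, ∫x²·sin²(nπx/L) dx = L³·(1/6 − 1/(4n²π²)); higher powers xᵏ the same way, integrating xᵏ·cos(2nπx/L) by parts.
State is unnormalized: ∫|u|² dx = 1.4650, and ∫u*·x·u dx = 2.1462, so ⟨x⟩ = 2.1462 / 1.4650.
⟨x⟩ = 1.4650.

1.465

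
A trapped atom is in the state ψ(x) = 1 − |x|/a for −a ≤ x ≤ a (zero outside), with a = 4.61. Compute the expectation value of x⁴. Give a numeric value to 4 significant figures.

⟨x⁴⟩ = ∫ x⁴·|ψ|² dx / ∫|ψ|² dx (integrals over the domain).
ψ is even, so ∫ over [−a, a] = 2∫₀ᵃ with ψ = 1 − x/a there: ∫₀ᵃ (1 − x/a)² dx = a/3, ∫₀ᵃ x²(1 − x/a)² dx = a³/30, ∫₀ᵃ x⁴(1 − x/a)² dx = a⁵/105.
State is unnormalized: ∫|ψ|² dx = 3.0733, and ∫ψ*·x⁴·ψ dx = 39.659, so ⟨x⁴⟩ = 39.659 / 3.0733.
⟨x⁴⟩ = 12.904.

12.90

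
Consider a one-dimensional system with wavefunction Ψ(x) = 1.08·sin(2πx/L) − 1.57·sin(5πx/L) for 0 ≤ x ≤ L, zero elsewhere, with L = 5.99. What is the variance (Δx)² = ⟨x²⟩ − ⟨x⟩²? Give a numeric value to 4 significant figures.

Compute ⟨x⟩ and ⟨x²⟩ separately, then (Δx)² = ⟨x²⟩ − ⟨x⟩².
On 0 ≤ x ≤ L (j ≠ l): ∫sin²(jπx/L) dx = L/2, ∫sin(jπx/L)·sin(lπx/L) dx = 0; diagonal moments ∫x·sin²(jπx/L) dx = L²/4, ∫x²·sin²(jπx/L) dx = L³·(1/6 − 1/(4j²π²)); cross terms ∫x·sin(jπx/L)·sin(lπx/L) dx = 0 for j + l even and −4jlL²/(π²(j² − l²)²) for j + l odd, ∫x²·sin(jπx/L)·sin(lπx/L) dx = (−1)^(j+l)·4jlL³/(π²(j² − l²)²); higher powers the same way via product-to-sum and parts.
Normalization: ∫|Ψ|² dx = 10.876.
⟨x⟩ = 3.0978 and ⟨x²⟩ = 12.381.
(Δx)² = 12.381 − (3.0978)² = 2.7841.

2.784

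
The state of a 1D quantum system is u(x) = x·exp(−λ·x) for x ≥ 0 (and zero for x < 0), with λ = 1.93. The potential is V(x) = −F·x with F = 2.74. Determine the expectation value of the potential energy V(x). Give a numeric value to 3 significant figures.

⟨V⟩ = ∫ V(x)·|u|² dx / ∫|u|² dx.
Every integrand reduces to terms xʲ·e^(−2λx) on [0, ∞); use ∫₀^∞ xʲ·e^(−2λx) dx = j!/(2λ)^(j+1).
State is unnormalized: ∫|u|² dx = 0.034775, and ∫u*·V(x)·u dx = -0.074055, so ⟨V⟩ = -0.074055 / 0.034775.
⟨V⟩ = -2.1295.

-2.13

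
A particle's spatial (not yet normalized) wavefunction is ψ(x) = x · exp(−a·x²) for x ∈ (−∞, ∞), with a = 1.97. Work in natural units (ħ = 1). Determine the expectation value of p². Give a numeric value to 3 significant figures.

p² ψ = −ħ² d²ψ/dx²; ⟨p²⟩ = −ħ² ∫ ψ*·ψ'' dx / ∫|ψ|² dx.
Expand each integrand as polynomial × e^(−2ax²) and use ∫x^(2j)·e^(−2ax²) dx = (2j−1)!!/(4a)^j · √(π/(2a)), odd powers → 0; here √(π/(2a)) = 0.89295. Differentiate with the product rule, d/dx e^(−ax²) = −2ax·e^(−ax²).
State is unnormalized: ∫|ψ|² dx = 0.11332, and ∫ψ*·(−ħ² ψ'') dx = 0.66971, so ⟨p²⟩ = 0.66971 / 0.11332.
⟨p²⟩ = 5.9100.

5.91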